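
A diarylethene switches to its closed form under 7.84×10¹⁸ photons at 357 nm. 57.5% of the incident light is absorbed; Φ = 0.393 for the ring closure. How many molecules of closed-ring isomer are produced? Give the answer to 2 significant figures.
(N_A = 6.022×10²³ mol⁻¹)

Moles of photons: 7.84×10¹⁸ / 6.022×10²³ = 1.302×10⁻⁵ mol.
Photons absorbed: 0.575 × 1.302×10⁻⁵ = 7.487×10⁻⁶ mol.
Product: Φ × n_abs = 0.393 × 7.487×10⁻⁶ = 2.942×10⁻⁶ mol.
As a count: 2.942×10⁻⁶ × 6.022×10²³ = 1.8×10¹⁸.

1.8×10¹⁸ molecules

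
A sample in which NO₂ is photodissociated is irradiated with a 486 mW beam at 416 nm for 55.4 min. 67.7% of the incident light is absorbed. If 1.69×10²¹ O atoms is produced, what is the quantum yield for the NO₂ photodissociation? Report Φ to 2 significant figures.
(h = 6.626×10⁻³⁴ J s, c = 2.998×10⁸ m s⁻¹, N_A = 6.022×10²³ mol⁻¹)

Φ = 0.74

Product: 1.69×10²¹ / 6.022×10²³ = 0.002806 mol.
Photon energy at 416 nm: hc/λ = (6.626×10⁻³⁴)(2.998×10⁸)/(416×10⁻⁹) = 4.775×10⁻¹⁹ J.
Energy delivered: (486 mW)(3324 s) = 1615 J.
Photons incident: 1615 / 4.775×10⁻¹⁹ = 3.382×10²¹, i.e. 3.382×10²¹/6.022×10²³ = 0.005616 mol.
Photons absorbed: 0.677 × 0.005616 = 0.003802 mol.
Φ = 0.002806 mol / 0.003802 mol photons = 0.74.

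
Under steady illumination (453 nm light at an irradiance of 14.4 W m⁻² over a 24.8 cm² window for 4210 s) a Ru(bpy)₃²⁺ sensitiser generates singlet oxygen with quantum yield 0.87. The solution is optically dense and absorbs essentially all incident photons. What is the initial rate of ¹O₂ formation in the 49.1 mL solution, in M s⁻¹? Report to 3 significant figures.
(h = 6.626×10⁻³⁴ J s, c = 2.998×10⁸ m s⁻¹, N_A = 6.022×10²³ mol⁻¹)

Photon energy at 453 nm: hc/λ = (6.626×10⁻³⁴)(2.998×10⁸)/(453×10⁻⁹) = 4.385×10⁻¹⁹ J.
Energy delivered: (14.4 W m⁻²)(24.8×10⁻⁴ m²)(4210 s) = 150.3 J.
Photons incident: 150.3 / 4.385×10⁻¹⁹ = 3.428×10²⁰, i.e. 3.428×10²⁰/6.022×10²³ = 5.692×10⁻⁴ mol.
Product formed: 0.87 × 5.692×10⁻⁴ = 4.952×10⁻⁴ mol.
Rate: 4.952×10⁻⁴ mol / (4210 s × 0.0491 L) = 2.40×10⁻⁶ M s⁻¹.

2.40×10⁻⁶ M s⁻¹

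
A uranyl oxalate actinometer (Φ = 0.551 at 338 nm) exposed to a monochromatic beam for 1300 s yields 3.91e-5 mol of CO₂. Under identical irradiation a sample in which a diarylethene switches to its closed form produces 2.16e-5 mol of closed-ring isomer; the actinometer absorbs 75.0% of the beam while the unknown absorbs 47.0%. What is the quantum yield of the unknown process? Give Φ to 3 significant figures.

Photons absorbed by the actinometer: 3.91e-5 / 0.551 = 7.096e-5 mol.
Incident flux: 7.096e-5 / 0.750 = 9.461e-5 einstein.
Absorbed by unknown: 0.470 × 9.461e-5 = 4.447e-5 mol.
Φ(unknown) = 2.16e-5 / 4.447e-5 = 0.486.

Φ = 0.486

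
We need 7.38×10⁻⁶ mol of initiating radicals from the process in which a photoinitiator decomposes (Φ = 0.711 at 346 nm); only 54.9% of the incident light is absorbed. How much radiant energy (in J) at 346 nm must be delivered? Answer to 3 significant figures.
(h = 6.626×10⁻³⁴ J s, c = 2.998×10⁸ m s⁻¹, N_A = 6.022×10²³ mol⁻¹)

6.54 J

Photons that must be absorbed: 7.38×10⁻⁶ / 0.711 = 1.038×10⁻⁵ mol.
Incident photons needed: 1.038×10⁻⁵ / 0.549 = 1.891×10⁻⁵ mol.
Photon energy: hc/λ = 5.741×10⁻¹⁹ J; per mole, 3.457×10⁵ J mol⁻¹.
Energy required: 1.891×10⁻⁵ × 3.457×10⁵ = 6.54 J.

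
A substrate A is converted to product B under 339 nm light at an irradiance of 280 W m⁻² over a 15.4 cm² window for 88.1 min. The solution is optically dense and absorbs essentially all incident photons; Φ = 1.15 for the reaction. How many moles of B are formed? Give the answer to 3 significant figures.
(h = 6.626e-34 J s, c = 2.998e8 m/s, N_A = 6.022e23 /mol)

Photon energy at 339 nm: hc/λ = (6.626e-34)(2.998e8)/(339e-9) = 5.860e-19 J.
Energy delivered: (280 W m⁻²)(15.4e-4 m²)(5286 s) = 2279 J.
Photons incident: 2279 / 5.860e-19 = 3.889e21, i.e. 3.889e21/6.022e23 = 0.006458 mol.
Product: Φ × n_abs = 1.15 × 0.006458 = 0.007427 mol.

0.00743 mol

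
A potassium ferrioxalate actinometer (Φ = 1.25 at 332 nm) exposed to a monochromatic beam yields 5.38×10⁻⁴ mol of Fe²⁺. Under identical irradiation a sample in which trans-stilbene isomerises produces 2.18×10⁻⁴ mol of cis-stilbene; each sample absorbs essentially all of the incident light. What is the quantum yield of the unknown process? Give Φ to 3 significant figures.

Photons absorbed by the actinometer: 5.38×10⁻⁴ / 1.25 = 4.304×10⁻⁴ mol.
Φ(unknown) = 2.18×10⁻⁴ / 4.304×10⁻⁴ = 0.507.

Φ = 0.507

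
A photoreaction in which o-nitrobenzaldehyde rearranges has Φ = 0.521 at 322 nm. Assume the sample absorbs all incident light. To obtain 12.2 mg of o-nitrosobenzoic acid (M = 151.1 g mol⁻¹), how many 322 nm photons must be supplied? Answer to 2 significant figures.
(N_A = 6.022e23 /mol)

9.3e19 photons

Product: 12.2 mg / 151.1 g mol⁻¹ = 8.074e-5 mol.
Photons that must be absorbed: 8.074e-5 / 0.521 = 1.550e-4 mol.
Photon count: 1.550e-4 × 6.022e23 = 9.3e19.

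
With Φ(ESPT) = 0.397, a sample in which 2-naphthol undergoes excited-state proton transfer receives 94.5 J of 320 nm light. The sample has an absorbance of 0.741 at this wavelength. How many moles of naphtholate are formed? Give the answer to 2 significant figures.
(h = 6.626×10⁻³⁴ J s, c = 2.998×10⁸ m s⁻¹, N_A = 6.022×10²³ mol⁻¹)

8.2×10⁻⁵ mol

Photon energy at 320 nm: hc/λ = (6.626×10⁻³⁴)(2.998×10⁸)/(320×10⁻⁹) = 6.208×10⁻¹⁹ J.
Photons incident: 94.5 / 6.208×10⁻¹⁹ = 1.522×10²⁰, i.e. 1.522×10²⁰/6.022×10²³ = 2.527×10⁻⁴ mol.
Fraction absorbed: 1 − 10^(−0.741) = 0.8184.
Photons absorbed: 0.8184 × 2.527×10⁻⁴ = 2.068×10⁻⁴ mol.
Product: Φ × n_abs = 0.397 × 2.068×10⁻⁴ = 8.210×10⁻⁵ mol.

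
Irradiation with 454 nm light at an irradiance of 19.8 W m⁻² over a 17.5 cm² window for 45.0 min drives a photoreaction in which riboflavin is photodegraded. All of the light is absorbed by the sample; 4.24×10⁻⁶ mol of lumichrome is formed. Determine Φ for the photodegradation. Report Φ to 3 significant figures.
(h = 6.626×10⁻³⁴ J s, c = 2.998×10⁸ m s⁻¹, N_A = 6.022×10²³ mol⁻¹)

Photon energy at 454 nm: hc/λ = (6.626×10⁻³⁴)(2.998×10⁸)/(454×10⁻⁹) = 4.375×10⁻¹⁹ J.
Energy delivered: (19.8 W m⁻²)(17.5×10⁻⁴ m²)(2700 s) = 93.56 J.
Photons incident: 93.56 / 4.375×10⁻¹⁹ = 2.139×10²⁰, i.e. 2.139×10²⁰/6.022×10²³ = 3.552×10⁻⁴ mol.
Φ = 4.24×10⁻⁶ mol / 3.552×10⁻⁴ mol photons = 0.0119.

Φ = 0.0119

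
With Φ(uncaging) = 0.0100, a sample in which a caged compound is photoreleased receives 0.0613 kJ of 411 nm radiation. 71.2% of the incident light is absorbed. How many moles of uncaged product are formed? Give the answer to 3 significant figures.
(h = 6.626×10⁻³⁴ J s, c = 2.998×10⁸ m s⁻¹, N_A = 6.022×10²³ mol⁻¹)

1.50×10⁻⁶ mol

Photon energy at 411 nm: hc/λ = (6.626×10⁻³⁴)(2.998×10⁸)/(411×10⁻⁹) = 4.833×10⁻¹⁹ J.
Incident energy: 0.0613 kJ = 61.3 J.
Photons incident: 61.3 / 4.833×10⁻¹⁹ = 1.268×10²⁰, i.e. 1.268×10²⁰/6.022×10²³ = 2.106×10⁻⁴ mol.
Photons absorbed: 0.712 × 2.106×10⁻⁴ = 1.499×10⁻⁴ mol.
Product: Φ × n_abs = 0.0100 × 1.499×10⁻⁴ = 1.499×10⁻⁶ mol.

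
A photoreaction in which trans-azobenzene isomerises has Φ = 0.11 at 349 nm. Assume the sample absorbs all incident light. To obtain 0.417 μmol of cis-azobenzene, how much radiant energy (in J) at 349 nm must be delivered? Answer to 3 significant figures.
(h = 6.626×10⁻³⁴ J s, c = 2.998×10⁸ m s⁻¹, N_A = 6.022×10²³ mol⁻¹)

1.30 J

Product: 0.417 μmol = 4.17×10⁻⁷ mol.
Photons that must be absorbed: 4.17×10⁻⁷ / 0.11 = 3.791×10⁻⁶ mol.
Photon energy: hc/λ = 5.692×10⁻¹⁹ J; per mole, 3.428×10⁵ J mol⁻¹.
Energy required: 3.791×10⁻⁶ × 3.428×10⁵ = 1.30 J.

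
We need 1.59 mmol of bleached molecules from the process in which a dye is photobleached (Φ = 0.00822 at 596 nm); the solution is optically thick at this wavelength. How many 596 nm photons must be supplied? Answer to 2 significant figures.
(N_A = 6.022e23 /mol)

1.2e23 photons

Product: 1.59 mmol = 0.00159 mol.
Photons that must be absorbed: 0.00159 / 0.00822 = 0.1934 mol.
Photon count: 0.1934 × 6.022e23 = 1.2e23.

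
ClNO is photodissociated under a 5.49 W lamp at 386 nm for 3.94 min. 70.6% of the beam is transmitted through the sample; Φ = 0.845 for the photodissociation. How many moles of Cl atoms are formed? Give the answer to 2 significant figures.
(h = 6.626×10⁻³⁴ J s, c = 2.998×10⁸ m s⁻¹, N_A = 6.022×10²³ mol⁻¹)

0.0010 mol

Photon energy at 386 nm: hc/λ = (6.626×10⁻³⁴)(2.998×10⁸)/(386×10⁻⁹) = 5.146×10⁻¹⁹ J.
Energy delivered: (5.49 W)(236.4 s) = 1298 J.
Photons incident: 1298 / 5.146×10⁻¹⁹ = 2.522×10²¹, i.e. 2.522×10²¹/6.022×10²³ = 0.004188 mol.
Fraction absorbed: 1 − 70.6/100 = 0.2940.
Photons absorbed: 0.2940 × 0.004188 = 0.001231 mol.
Product: Φ × n_abs = 0.845 × 0.001231 = 0.001040 mol.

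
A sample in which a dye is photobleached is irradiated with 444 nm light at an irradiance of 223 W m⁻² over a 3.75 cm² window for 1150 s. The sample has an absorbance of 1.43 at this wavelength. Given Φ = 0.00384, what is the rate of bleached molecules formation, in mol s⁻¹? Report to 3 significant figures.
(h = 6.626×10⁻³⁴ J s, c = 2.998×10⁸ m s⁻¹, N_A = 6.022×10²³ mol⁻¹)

1.15×10⁻⁹ mol s⁻¹

Photon energy at 444 nm: hc/λ = (6.626×10⁻³⁴)(2.998×10⁸)/(444×10⁻⁹) = 4.474×10⁻¹⁹ J.
Energy delivered: (223 W m⁻²)(3.75×10⁻⁴ m²)(1150 s) = 96.17 J.
Photons incident: 96.17 / 4.474×10⁻¹⁹ = 2.150×10²⁰, i.e. 2.150×10²⁰/6.022×10²³ = 3.570×10⁻⁴ mol.
Fraction absorbed: 1 − 10^(−1.43) = 0.9628.
Photons absorbed: 0.9628 × 3.570×10⁻⁴ = 3.437×10⁻⁴ mol.
Product formed: 0.00384 × 3.437×10⁻⁴ = 1.320×10⁻⁶ mol.
Rate: 1.320×10⁻⁶ / 1150 s = 1.15×10⁻⁹ mol s⁻¹.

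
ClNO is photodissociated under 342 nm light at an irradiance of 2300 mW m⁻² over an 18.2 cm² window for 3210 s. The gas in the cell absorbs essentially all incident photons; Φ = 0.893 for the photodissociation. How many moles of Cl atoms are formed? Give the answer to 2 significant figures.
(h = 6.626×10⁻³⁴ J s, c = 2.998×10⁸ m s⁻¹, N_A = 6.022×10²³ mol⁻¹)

Photon energy at 342 nm: hc/λ = (6.626×10⁻³⁴)(2.998×10⁸)/(342×10⁻⁹) = 5.808×10⁻¹⁹ J.
Energy delivered: (2300 mW m⁻²)(18.2×10⁻⁴ m²)(3210 s) = 13.44 J.
Photons incident: 13.44 / 5.808×10⁻¹⁹ = 2.314×10¹⁹, i.e. 2.314×10¹⁹/6.022×10²³ = 3.843×10⁻⁵ mol.
Product: Φ × n_abs = 0.893 × 3.843×10⁻⁵ = 3.432×10⁻⁵ mol.

3.4×10⁻⁵ mol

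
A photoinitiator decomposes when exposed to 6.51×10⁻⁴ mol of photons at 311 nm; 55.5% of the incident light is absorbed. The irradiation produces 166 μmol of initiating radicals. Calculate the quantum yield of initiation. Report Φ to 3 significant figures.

Φ = 0.459

Product: 166 μmol = 1.66×10⁻⁴ mol.
Photons absorbed: 0.555 × 6.51×10⁻⁴ = 3.613×10⁻⁴ mol.
Φ = 1.66×10⁻⁴ mol / 3.613×10⁻⁴ mol photons = 0.459.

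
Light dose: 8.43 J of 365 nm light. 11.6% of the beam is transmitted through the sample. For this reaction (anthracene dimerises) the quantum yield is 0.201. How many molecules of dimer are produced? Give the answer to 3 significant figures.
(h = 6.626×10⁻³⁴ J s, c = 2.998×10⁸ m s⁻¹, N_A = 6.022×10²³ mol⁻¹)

Photon energy at 365 nm: hc/λ = (6.626×10⁻³⁴)(2.998×10⁸)/(365×10⁻⁹) = 5.442×10⁻¹⁹ J.
Photons incident: 8.43 / 5.442×10⁻¹⁹ = 1.549×10¹⁹, i.e. 1.549×10¹⁹/6.022×10²³ = 2.572×10⁻⁵ mol.
Fraction absorbed: 1 − 11.6/100 = 0.8840.
Photons absorbed: 0.8840 × 2.572×10⁻⁵ = 2.274×10⁻⁵ mol.
Product: Φ × n_abs = 0.201 × 2.274×10⁻⁵ = 4.571×10⁻⁶ mol.
As a count: 4.571×10⁻⁶ × 6.022×10²³ = 2.75×10¹⁸.

2.75×10¹⁸ molecules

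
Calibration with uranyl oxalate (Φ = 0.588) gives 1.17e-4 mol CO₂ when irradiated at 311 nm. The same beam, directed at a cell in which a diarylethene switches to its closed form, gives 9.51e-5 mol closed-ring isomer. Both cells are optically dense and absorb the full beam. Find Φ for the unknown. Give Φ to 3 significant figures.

Photons absorbed by the actinometer: 1.17e-4 / 0.588 = 1.990e-4 mol.
Φ(unknown) = 9.51e-5 / 1.990e-4 = 0.478.

Φ = 0.478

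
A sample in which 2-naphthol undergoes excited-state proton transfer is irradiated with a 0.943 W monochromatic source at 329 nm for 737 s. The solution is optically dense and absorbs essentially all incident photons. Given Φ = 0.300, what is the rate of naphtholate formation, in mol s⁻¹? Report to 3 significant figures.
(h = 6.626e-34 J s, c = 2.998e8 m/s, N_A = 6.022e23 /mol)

7.78e-7 mol s⁻¹

Photon energy at 329 nm: hc/λ = (6.626e-34)(2.998e8)/(329e-9) = 6.038e-19 J.
Energy delivered: (0.943 W)(737 s) = 695.0 J.
Photons incident: 695.0 / 6.038e-19 = 1.151e21, i.e. 1.151e21/6.022e23 = 0.001911 mol.
Product formed: 0.300 × 0.001911 = 5.733e-4 mol.
Rate: 5.733e-4 / 737 s = 7.78e-7 mol s⁻¹.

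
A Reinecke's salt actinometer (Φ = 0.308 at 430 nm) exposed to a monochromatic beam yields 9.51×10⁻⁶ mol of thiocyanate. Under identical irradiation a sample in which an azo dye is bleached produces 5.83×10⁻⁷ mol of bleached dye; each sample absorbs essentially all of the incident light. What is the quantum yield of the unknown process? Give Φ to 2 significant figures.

Photons absorbed by the actinometer: 9.51×10⁻⁶ / 0.308 = 3.088×10⁻⁵ mol.
Φ(unknown) = 5.83×10⁻⁷ / 3.088×10⁻⁵ = 0.019.

Φ = 0.019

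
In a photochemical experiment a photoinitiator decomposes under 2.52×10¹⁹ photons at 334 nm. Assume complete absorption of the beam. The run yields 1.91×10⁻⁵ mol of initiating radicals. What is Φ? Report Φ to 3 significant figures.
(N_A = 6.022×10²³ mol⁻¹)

Φ = 0.456

Moles of photons: 2.52×10¹⁹ / 6.022×10²³ = 4.185×10⁻⁵ mol.
Φ = 1.91×10⁻⁵ mol / 4.185×10⁻⁵ mol photons = 0.456.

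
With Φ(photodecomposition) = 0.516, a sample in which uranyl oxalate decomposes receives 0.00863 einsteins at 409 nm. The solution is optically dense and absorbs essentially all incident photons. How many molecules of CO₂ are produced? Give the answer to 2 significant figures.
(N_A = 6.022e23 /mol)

2.7e21 molecules

Product: Φ × n_abs = 0.516 × 0.00863 = 0.004453 mol.
As a count: 0.004453 × 6.022e23 = 2.7e21.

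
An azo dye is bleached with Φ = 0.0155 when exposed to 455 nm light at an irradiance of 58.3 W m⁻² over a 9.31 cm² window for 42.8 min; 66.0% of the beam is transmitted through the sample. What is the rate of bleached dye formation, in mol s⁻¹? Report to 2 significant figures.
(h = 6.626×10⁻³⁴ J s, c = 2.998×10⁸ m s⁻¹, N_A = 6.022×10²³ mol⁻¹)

1.1×10⁻⁹ mol s⁻¹

Photon energy at 455 nm: hc/λ = (6.626×10⁻³⁴)(2.998×10⁸)/(455×10⁻⁹) = 4.366×10⁻¹⁹ J.
Energy delivered: (58.3 W m⁻²)(9.31×10⁻⁴ m²)(2568 s) = 139.4 J.
Photons incident: 139.4 / 4.366×10⁻¹⁹ = 3.193×10²⁰, i.e. 3.193×10²⁰/6.022×10²³ = 5.302×10⁻⁴ mol.
Fraction absorbed: 1 − 66.0/100 = 0.3400.
Photons absorbed: 0.3400 × 5.302×10⁻⁴ = 1.803×10⁻⁴ mol.
Product formed: 0.0155 × 1.803×10⁻⁴ = 2.795×10⁻⁶ mol.
Rate: 2.795×10⁻⁶ / 2568 s = 1.1×10⁻⁹ mol s⁻¹.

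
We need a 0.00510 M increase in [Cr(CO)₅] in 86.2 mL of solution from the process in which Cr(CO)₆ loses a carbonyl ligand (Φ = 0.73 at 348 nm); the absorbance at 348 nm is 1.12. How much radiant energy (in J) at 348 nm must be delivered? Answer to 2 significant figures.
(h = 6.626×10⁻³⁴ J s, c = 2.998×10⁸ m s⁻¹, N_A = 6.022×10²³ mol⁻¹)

Product: (0.00510 M)(0.0862 L) = 4.396×10⁻⁴ mol.
Photons that must be absorbed: 4.396×10⁻⁴ / 0.73 = 6.022×10⁻⁴ mol.
Fraction absorbed: 1 − 10^(−1.12) = 0.9241.
Incident photons needed: 6.022×10⁻⁴ / 0.9241 = 6.517×10⁻⁴ mol.
Photon energy: hc/λ = 5.708×10⁻¹⁹ J; per mole, 3.437×10⁵ J mol⁻¹.
Energy required: 6.517×10⁻⁴ × 3.437×10⁵ = 220 J.

220 J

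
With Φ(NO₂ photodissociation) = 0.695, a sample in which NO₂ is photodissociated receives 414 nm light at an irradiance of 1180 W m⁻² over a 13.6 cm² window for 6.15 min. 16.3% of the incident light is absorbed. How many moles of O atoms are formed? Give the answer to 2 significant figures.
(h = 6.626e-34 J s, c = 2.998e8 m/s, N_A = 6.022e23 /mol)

Photon energy at 414 nm: hc/λ = (6.626e-34)(2.998e8)/(414e-9) = 4.798e-19 J.
Energy delivered: (1180 W m⁻²)(13.6e-4 m²)(369 s) = 592.2 J.
Photons incident: 592.2 / 4.798e-19 = 1.234e21, i.e. 1.234e21/6.022e23 = 0.002049 mol.
Photons absorbed: 0.163 × 0.002049 = 3.340e-4 mol.
Product: Φ × n_abs = 0.695 × 3.340e-4 = 2.321e-4 mol.

2.3e-4 mol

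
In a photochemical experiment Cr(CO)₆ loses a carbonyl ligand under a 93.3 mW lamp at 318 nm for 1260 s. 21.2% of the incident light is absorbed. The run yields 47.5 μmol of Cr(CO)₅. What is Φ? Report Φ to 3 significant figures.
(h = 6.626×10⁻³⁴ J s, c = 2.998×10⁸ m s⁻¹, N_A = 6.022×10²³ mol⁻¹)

Product: 47.5 μmol = 4.75×10⁻⁵ mol.
Photon energy at 318 nm: hc/λ = (6.626×10⁻³⁴)(2.998×10⁸)/(318×10⁻⁹) = 6.247×10⁻¹⁹ J.
Energy delivered: (93.3 mW)(1260 s) = 117.6 J.
Photons incident: 117.6 / 6.247×10⁻¹⁹ = 1.883×10²⁰, i.e. 1.883×10²⁰/6.022×10²³ = 3.127×10⁻⁴ mol.
Photons absorbed: 0.212 × 3.127×10⁻⁴ = 6.629×10⁻⁵ mol.
Φ = 4.75×10⁻⁵ mol / 6.629×10⁻⁵ mol photons = 0.717.

Φ = 0.717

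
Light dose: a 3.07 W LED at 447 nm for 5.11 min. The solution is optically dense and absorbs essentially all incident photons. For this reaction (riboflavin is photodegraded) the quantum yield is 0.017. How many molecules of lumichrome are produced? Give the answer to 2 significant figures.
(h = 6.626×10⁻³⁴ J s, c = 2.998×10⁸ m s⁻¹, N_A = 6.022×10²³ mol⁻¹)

3.6×10¹⁹ molecules

Photon energy at 447 nm: hc/λ = (6.626×10⁻³⁴)(2.998×10⁸)/(447×10⁻⁹) = 4.444×10⁻¹⁹ J.
Energy delivered: (3.07 W)(306.6 s) = 941.3 J.
Photons incident: 941.3 / 4.444×10⁻¹⁹ = 2.118×10²¹, i.e. 2.118×10²¹/6.022×10²³ = 0.003517 mol.
Product: Φ × n_abs = 0.017 × 0.003517 = 5.979×10⁻⁵ mol.
As a count: 5.979×10⁻⁵ × 6.022×10²³ = 3.6×10¹⁹.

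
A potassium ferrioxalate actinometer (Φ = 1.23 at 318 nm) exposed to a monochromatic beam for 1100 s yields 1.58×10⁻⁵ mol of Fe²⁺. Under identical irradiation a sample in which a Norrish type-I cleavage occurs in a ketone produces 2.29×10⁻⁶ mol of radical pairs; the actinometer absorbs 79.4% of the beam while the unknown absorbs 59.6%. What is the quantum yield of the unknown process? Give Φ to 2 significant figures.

Φ = 0.24

Photons absorbed by the actinometer: 1.58×10⁻⁵ / 1.23 = 1.285×10⁻⁵ mol.
Incident flux: 1.285×10⁻⁵ / 0.794 = 1.618×10⁻⁵ einstein.
Absorbed by unknown: 0.596 × 1.618×10⁻⁵ = 9.643×10⁻⁶ mol.
Φ(unknown) = 2.29×10⁻⁶ / 9.643×10⁻⁶ = 0.24.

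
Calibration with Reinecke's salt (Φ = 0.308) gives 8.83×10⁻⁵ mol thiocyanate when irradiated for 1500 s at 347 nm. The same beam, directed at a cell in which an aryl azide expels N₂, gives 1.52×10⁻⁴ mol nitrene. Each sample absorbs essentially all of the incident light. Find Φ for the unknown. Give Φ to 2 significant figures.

Φ = 0.53

Photons absorbed by the actinometer: 8.83×10⁻⁵ / 0.308 = 2.867×10⁻⁴ mol.
Φ(unknown) = 1.52×10⁻⁴ / 2.867×10⁻⁴ = 0.53.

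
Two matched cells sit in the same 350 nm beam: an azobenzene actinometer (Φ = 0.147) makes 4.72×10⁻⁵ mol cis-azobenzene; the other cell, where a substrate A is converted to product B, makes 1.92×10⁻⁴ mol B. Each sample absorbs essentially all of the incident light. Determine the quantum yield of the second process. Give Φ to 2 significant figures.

Photons absorbed by the actinometer: 4.72×10⁻⁵ / 0.147 = 3.211×10⁻⁴ mol.
Φ(unknown) = 1.92×10⁻⁴ / 3.211×10⁻⁴ = 0.60.

Φ = 0.60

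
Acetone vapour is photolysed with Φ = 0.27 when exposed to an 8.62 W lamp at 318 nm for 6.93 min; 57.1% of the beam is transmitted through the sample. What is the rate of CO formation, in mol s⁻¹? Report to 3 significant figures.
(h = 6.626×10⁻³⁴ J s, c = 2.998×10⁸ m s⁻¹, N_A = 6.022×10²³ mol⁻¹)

2.65×10⁻⁶ mol s⁻¹

Photon energy at 318 nm: hc/λ = (6.626×10⁻³⁴)(2.998×10⁸)/(318×10⁻⁹) = 6.247×10⁻¹⁹ J.
Energy delivered: (8.62 W)(415.8 s) = 3584 J.
Photons incident: 3584 / 6.247×10⁻¹⁹ = 5.737×10²¹, i.e. 5.737×10²¹/6.022×10²³ = 0.009527 mol.
Fraction absorbed: 1 − 57.1/100 = 0.4290.
Photons absorbed: 0.4290 × 0.009527 = 0.004087 mol.
Product formed: 0.27 × 0.004087 = 0.001103 mol.
Rate: 0.001103 / 415.8 s = 2.65×10⁻⁶ mol s⁻¹.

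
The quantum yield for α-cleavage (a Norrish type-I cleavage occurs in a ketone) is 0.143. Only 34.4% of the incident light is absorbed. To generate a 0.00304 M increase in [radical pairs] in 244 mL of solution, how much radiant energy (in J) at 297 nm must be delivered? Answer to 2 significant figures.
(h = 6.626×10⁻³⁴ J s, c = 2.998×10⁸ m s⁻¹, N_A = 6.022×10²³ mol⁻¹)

Product: (0.00304 M)(0.244 L) = 7.418×10⁻⁴ mol.
Photons that must be absorbed: 7.418×10⁻⁴ / 0.143 = 0.005187 mol.
Incident photons needed: 0.005187 / 0.344 = 0.01508 mol.
Photon energy: hc/λ = 6.688×10⁻¹⁹ J; per mole, 4.028×10⁵ J mol⁻¹.
Energy required: 0.01508 × 4.028×10⁵ = 6100 J.

6100 J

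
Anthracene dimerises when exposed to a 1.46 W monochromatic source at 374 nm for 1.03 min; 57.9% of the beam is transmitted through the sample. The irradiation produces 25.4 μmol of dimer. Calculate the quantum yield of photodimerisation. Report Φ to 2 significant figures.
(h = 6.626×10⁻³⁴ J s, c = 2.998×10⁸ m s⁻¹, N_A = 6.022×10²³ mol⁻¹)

Φ = 0.21

Product: 25.4 μmol = 2.54×10⁻⁵ mol.
Photon energy at 374 nm: hc/λ = (6.626×10⁻³⁴)(2.998×10⁸)/(374×10⁻⁹) = 5.311×10⁻¹⁹ J.
Energy delivered: (1.46 W)(61.8 s) = 90.23 J.
Photons incident: 90.23 / 5.311×10⁻¹⁹ = 1.699×10²⁰, i.e. 1.699×10²⁰/6.022×10²³ = 2.821×10⁻⁴ mol.
Fraction absorbed: 1 − 57.9/100 = 0.4210.
Photons absorbed: 0.4210 × 2.821×10⁻⁴ = 1.188×10⁻⁴ mol.
Φ = 2.54×10⁻⁵ mol / 1.188×10⁻⁴ mol photons = 0.21.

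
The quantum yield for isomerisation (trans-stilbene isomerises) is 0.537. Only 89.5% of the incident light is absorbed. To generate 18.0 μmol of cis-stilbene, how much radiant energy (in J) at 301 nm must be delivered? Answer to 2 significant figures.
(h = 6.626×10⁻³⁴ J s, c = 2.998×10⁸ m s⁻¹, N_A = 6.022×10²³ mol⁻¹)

Product: 18.0 μmol = 1.80×10⁻⁵ mol.
Photons that must be absorbed: 1.80×10⁻⁵ / 0.537 = 3.352×10⁻⁵ mol.
Incident photons needed: 3.352×10⁻⁵ / 0.895 = 3.745×10⁻⁵ mol.
Photon energy: hc/λ = 6.600×10⁻¹⁹ J; per mole, 3.975×10⁵ J mol⁻¹.
Energy required: 3.745×10⁻⁵ × 3.975×10⁵ = 15 J.

15 J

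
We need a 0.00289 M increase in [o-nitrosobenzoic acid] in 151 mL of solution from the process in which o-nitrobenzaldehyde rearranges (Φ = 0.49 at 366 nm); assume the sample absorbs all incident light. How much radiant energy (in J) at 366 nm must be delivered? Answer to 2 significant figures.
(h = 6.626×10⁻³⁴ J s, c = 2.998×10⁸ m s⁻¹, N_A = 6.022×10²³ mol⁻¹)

Product: (0.00289 M)(0.151 L) = 4.364×10⁻⁴ mol.
Photons that must be absorbed: 4.364×10⁻⁴ / 0.49 = 8.906×10⁻⁴ mol.
Photon energy: hc/λ = 5.428×10⁻¹⁹ J; per mole, 3.269×10⁵ J mol⁻¹.
Energy required: 8.906×10⁻⁴ × 3.269×10⁵ = 290 J.

290 J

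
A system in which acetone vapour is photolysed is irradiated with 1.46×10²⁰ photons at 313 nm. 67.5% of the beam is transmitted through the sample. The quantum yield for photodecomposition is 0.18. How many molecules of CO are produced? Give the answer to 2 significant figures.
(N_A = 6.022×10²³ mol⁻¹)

Moles of photons: 1.46×10²⁰ / 6.022×10²³ = 2.424×10⁻⁴ mol.
Fraction absorbed: 1 − 67.5/100 = 0.3250.
Photons absorbed: 0.3250 × 2.424×10⁻⁴ = 7.878×10⁻⁵ mol.
Product: Φ × n_abs = 0.18 × 7.878×10⁻⁵ = 1.418×10⁻⁵ mol.
As a count: 1.418×10⁻⁵ × 6.022×10²³ = 8.5×10¹⁸.

8.5×10¹⁸ molecules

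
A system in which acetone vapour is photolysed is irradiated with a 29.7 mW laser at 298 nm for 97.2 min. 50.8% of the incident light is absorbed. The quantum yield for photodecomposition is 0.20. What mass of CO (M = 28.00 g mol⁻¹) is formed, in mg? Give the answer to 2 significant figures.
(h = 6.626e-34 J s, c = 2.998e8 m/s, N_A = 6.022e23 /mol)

1.2 mg

Photon energy at 298 nm: hc/λ = (6.626e-34)(2.998e8)/(298e-9) = 6.666e-19 J.
Energy delivered: (29.7 mW)(5832 s) = 173.2 J.
Photons incident: 173.2 / 6.666e-19 = 2.598e20, i.e. 2.598e20/6.022e23 = 4.314e-4 mol.
Photons absorbed: 0.508 × 4.314e-4 = 2.192e-4 mol.
Product: Φ × n_abs = 0.20 × 2.192e-4 = 4.384e-5 mol.
Mass: 4.384e-5 × 28.00 = 0.001228 g = 1.2 mg.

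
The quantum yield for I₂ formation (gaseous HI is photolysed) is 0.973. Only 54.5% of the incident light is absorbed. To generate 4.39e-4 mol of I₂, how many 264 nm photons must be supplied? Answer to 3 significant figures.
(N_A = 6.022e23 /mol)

Photons that must be absorbed: 4.39e-4 / 0.973 = 4.512e-4 mol.
Incident photons needed: 4.512e-4 / 0.545 = 8.279e-4 mol.
Photon count: 8.279e-4 × 6.022e23 = 4.99e20.

4.99e20 photons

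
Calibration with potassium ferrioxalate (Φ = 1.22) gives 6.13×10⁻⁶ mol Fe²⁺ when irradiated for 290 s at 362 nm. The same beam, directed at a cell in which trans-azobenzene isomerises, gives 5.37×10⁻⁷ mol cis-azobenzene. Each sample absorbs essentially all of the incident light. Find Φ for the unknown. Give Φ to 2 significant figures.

Φ = 0.11

Photons absorbed by the actinometer: 6.13×10⁻⁶ / 1.22 = 5.025×10⁻⁶ mol.
Φ(unknown) = 5.37×10⁻⁷ / 5.025×10⁻⁶ = 0.11.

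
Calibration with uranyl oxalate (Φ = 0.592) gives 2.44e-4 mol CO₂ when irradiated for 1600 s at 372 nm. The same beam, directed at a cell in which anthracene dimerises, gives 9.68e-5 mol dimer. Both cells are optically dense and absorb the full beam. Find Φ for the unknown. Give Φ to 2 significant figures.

Φ = 0.23

Photons absorbed by the actinometer: 2.44e-4 / 0.592 = 4.122e-4 mol.
Φ(unknown) = 9.68e-5 / 4.122e-4 = 0.23.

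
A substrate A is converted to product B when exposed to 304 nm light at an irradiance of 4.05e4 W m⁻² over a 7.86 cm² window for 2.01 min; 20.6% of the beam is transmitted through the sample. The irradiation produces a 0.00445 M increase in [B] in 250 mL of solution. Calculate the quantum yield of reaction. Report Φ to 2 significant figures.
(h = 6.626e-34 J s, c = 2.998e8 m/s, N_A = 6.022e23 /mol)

Φ = 0.14

Product: (0.00445 M)(0.25 L) = 0.001113 mol.
Photon energy at 304 nm: hc/λ = (6.626e-34)(2.998e8)/(304e-9) = 6.534e-19 J.
Energy delivered: (4.05e4 W m⁻²)(7.86e-4 m²)(120.6 s) = 3839 J.
Photons incident: 3839 / 6.534e-19 = 5.875e21, i.e. 5.875e21/6.022e23 = 0.009756 mol.
Fraction absorbed: 1 − 20.6/100 = 0.7940.
Photons absorbed: 0.7940 × 0.009756 = 0.007746 mol.
Φ = 0.001113 mol / 0.007746 mol photons = 0.14.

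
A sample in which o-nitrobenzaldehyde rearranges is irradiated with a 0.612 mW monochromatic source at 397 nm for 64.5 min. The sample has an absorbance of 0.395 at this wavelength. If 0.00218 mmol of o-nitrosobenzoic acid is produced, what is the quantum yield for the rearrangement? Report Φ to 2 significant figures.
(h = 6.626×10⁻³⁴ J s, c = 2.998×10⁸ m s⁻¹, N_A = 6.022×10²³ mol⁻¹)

Φ = 0.46

Product: 0.00218 mmol = 2.18×10⁻⁶ mol.
Photon energy at 397 nm: hc/λ = (6.626×10⁻³⁴)(2.998×10⁸)/(397×10⁻⁹) = 5.004×10⁻¹⁹ J.
Energy delivered: (0.612 mW)(3870 s) = 2.368 J.
Photons incident: 2.368 / 5.004×10⁻¹⁹ = 4.732×10¹⁸, i.e. 4.732×10¹⁸/6.022×10²³ = 7.858×10⁻⁶ mol.
Fraction absorbed: 1 − 10^(−0.395) = 0.5973.
Photons absorbed: 0.5973 × 7.858×10⁻⁶ = 4.694×10⁻⁶ mol.
Φ = 2.18×10⁻⁶ mol / 4.694×10⁻⁶ mol photons = 0.46.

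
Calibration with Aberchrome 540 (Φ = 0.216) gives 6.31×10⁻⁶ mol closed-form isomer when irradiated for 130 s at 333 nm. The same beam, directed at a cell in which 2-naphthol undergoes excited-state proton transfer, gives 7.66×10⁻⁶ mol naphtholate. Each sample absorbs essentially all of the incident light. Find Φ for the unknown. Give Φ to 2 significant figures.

Photons absorbed by the actinometer: 6.31×10⁻⁶ / 0.216 = 2.921×10⁻⁵ mol.
Φ(unknown) = 7.66×10⁻⁶ / 2.921×10⁻⁵ = 0.26.

Φ = 0.26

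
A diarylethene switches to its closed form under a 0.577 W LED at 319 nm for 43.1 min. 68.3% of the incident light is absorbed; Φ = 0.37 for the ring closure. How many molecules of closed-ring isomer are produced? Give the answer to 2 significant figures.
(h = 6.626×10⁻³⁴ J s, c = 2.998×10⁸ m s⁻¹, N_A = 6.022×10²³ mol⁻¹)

6.1×10²⁰ molecules

Photon energy at 319 nm: hc/λ = (6.626×10⁻³⁴)(2.998×10⁸)/(319×10⁻⁹) = 6.227×10⁻¹⁹ J.
Energy delivered: (0.577 W)(2586 s) = 1492 J.
Photons incident: 1492 / 6.227×10⁻¹⁹ = 2.396×10²¹, i.e. 2.396×10²¹/6.022×10²³ = 0.003979 mol.
Photons absorbed: 0.683 × 0.003979 = 0.002718 mol.
Product: Φ × n_abs = 0.37 × 0.002718 = 0.001006 mol.
As a count: 0.001006 × 6.022×10²³ = 6.1×10²⁰.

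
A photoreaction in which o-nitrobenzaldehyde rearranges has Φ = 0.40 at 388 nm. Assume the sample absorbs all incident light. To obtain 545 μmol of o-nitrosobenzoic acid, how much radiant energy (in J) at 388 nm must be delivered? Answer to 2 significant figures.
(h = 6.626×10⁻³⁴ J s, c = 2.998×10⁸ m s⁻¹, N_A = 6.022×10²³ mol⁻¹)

420 J

Product: 545 μmol = 5.45×10⁻⁴ mol.
Photons that must be absorbed: 5.45×10⁻⁴ / 0.40 = 0.001363 mol.
Photon energy: hc/λ = 5.120×10⁻¹⁹ J; per mole, 3.083×10⁵ J mol⁻¹.
Energy required: 0.001363 × 3.083×10⁵ = 420 J.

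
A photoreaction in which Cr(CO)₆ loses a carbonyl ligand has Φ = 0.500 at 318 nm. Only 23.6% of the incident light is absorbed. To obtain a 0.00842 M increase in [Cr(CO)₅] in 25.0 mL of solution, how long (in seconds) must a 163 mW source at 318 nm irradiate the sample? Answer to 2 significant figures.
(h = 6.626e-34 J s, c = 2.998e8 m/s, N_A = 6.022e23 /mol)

Product: (0.00842 M)(0.025 L) = 2.105e-4 mol.
Photons that must be absorbed: 2.105e-4 / 0.500 = 4.210e-4 mol.
Incident photons needed: 4.210e-4 / 0.236 = 0.001784 mol.
Photon energy: hc/λ = 6.247e-19 J; per mole, 3.762e5 J mol⁻¹.
Energy required: 0.001784 × 3.762e5 = 671.1 J.
Time: 671.1 J / 0.163 W = 4100 s.

t ≈ 4100 s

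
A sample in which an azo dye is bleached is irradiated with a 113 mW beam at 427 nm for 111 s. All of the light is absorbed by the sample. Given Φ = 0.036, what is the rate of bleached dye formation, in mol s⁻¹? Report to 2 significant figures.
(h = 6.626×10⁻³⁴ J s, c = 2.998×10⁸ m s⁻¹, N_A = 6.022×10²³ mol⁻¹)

Photon energy at 427 nm: hc/λ = (6.626×10⁻³⁴)(2.998×10⁸)/(427×10⁻⁹) = 4.652×10⁻¹⁹ J.
Energy delivered: (113 mW)(111 s) = 12.54 J.
Photons incident: 12.54 / 4.652×10⁻¹⁹ = 2.696×10¹⁹, i.e. 2.696×10¹⁹/6.022×10²³ = 4.477×10⁻⁵ mol.
Product formed: 0.036 × 4.477×10⁻⁵ = 1.612×10⁻⁶ mol.
Rate: 1.612×10⁻⁶ / 111 s = 1.5×10⁻⁸ mol s⁻¹.

1.5×10⁻⁸ mol s⁻¹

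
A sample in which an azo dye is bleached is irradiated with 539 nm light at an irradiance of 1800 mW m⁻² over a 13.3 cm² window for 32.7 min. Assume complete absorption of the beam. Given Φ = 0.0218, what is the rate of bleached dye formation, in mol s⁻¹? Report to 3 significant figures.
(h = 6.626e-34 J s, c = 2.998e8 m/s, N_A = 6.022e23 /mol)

2.35e-10 mol s⁻¹

Photon energy at 539 nm: hc/λ = (6.626e-34)(2.998e8)/(539e-9) = 3.685e-19 J.
Energy delivered: (1800 mW m⁻²)(13.3e-4 m²)(1962 s) = 4.697 J.
Photons incident: 4.697 / 3.685e-19 = 1.275e19, i.e. 1.275e19/6.022e23 = 2.117e-5 mol.
Product formed: 0.0218 × 2.117e-5 = 4.615e-7 mol.
Rate: 4.615e-7 / 1962 s = 2.35e-10 mol s⁻¹.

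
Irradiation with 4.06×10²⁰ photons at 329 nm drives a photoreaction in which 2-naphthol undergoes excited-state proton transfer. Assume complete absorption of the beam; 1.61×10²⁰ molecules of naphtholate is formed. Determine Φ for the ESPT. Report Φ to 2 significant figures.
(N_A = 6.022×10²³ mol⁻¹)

Φ = 0.40

Product: 1.61×10²⁰ / 6.022×10²³ = 2.674×10⁻⁴ mol.
Moles of photons: 4.06×10²⁰ / 6.022×10²³ = 6.742×10⁻⁴ mol.
Φ = 2.674×10⁻⁴ mol / 6.742×10⁻⁴ mol photons = 0.40.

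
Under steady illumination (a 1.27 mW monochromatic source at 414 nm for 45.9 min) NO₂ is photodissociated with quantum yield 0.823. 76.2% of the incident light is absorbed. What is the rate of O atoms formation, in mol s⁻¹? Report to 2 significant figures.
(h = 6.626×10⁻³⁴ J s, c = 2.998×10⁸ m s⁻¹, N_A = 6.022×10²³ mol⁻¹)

Photon energy at 414 nm: hc/λ = (6.626×10⁻³⁴)(2.998×10⁸)/(414×10⁻⁹) = 4.798×10⁻¹⁹ J.
Energy delivered: (1.27 mW)(2754 s) = 3.498 J.
Photons incident: 3.498 / 4.798×10⁻¹⁹ = 7.291×10¹⁸, i.e. 7.291×10¹⁸/6.022×10²³ = 1.211×10⁻⁵ mol.
Photons absorbed: 0.762 × 1.211×10⁻⁵ = 9.228×10⁻⁶ mol.
Product formed: 0.823 × 9.228×10⁻⁶ = 7.595×10⁻⁶ mol.
Rate: 7.595×10⁻⁶ / 2754 s = 2.8×10⁻⁹ mol s⁻¹.

2.8×10⁻⁹ mol s⁻¹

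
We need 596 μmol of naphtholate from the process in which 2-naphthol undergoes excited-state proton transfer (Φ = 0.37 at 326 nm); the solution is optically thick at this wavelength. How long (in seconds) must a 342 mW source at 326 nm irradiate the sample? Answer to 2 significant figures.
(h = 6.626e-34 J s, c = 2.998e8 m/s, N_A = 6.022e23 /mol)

Product: 596 μmol = 5.96e-4 mol.
Photons that must be absorbed: 5.96e-4 / 0.37 = 0.001611 mol.
Photon energy: hc/λ = 6.093e-19 J; per mole, 3.669e5 J mol⁻¹.
Energy required: 0.001611 × 3.669e5 = 591.1 J.
Time: 591.1 J / 0.342 W = 1700 s.

t ≈ 1700 s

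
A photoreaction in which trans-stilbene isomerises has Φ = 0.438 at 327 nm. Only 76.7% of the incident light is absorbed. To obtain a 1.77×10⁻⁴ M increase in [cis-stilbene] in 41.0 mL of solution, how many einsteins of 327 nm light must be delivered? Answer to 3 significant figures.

Product: (1.77×10⁻⁴ M)(0.041 L) = 7.257×10⁻⁶ mol.
Photons that must be absorbed: 7.257×10⁻⁶ / 0.438 = 1.657×10⁻⁵ mol.
Incident photons needed: 1.657×10⁻⁵ / 0.767 = 2.160×10⁻⁵ mol.

2.16×10⁻⁵ einstein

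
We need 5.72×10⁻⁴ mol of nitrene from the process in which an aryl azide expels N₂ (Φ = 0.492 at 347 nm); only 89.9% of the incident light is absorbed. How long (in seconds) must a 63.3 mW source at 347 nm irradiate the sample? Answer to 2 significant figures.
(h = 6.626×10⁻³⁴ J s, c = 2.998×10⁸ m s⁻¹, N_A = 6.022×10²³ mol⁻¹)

Photons that must be absorbed: 5.72×10⁻⁴ / 0.492 = 0.001163 mol.
Incident photons needed: 0.001163 / 0.899 = 0.001294 mol.
Photon energy: hc/λ = 5.725×10⁻¹⁹ J; per mole, 3.448×10⁵ J mol⁻¹.
Energy required: 0.001294 × 3.448×10⁵ = 446.2 J.
Time: 446.2 J / 0.0633 W = 7000 s.

t ≈ 7000 s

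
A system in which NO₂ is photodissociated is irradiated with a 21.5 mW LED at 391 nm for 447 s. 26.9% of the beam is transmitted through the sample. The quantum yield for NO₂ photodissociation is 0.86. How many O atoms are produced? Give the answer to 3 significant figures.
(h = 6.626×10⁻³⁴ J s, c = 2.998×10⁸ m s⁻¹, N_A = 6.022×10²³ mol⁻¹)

1.19×10¹⁹ atoms

Photon energy at 391 nm: hc/λ = (6.626×10⁻³⁴)(2.998×10⁸)/(391×10⁻⁹) = 5.080×10⁻¹⁹ J.
Energy delivered: (21.5 mW)(447 s) = 9.611 J.
Photons incident: 9.611 / 5.080×10⁻¹⁹ = 1.892×10¹⁹, i.e. 1.892×10¹⁹/6.022×10²³ = 3.142×10⁻⁵ mol.
Fraction absorbed: 1 − 26.9/100 = 0.7310.
Photons absorbed: 0.7310 × 3.142×10⁻⁵ = 2.297×10⁻⁵ mol.
Product: Φ × n_abs = 0.86 × 2.297×10⁻⁵ = 1.975×10⁻⁵ mol.
As a count: 1.975×10⁻⁵ × 6.022×10²³ = 1.19×10¹⁹.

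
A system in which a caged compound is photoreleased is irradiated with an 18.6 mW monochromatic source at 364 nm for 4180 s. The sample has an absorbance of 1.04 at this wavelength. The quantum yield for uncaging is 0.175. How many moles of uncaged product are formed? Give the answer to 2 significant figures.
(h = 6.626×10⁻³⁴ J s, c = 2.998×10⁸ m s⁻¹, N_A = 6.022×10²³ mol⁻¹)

Photon energy at 364 nm: hc/λ = (6.626×10⁻³⁴)(2.998×10⁸)/(364×10⁻⁹) = 5.457×10⁻¹⁹ J.
Energy delivered: (18.6 mW)(4180 s) = 77.75 J.
Photons incident: 77.75 / 5.457×10⁻¹⁹ = 1.425×10²⁰, i.e. 1.425×10²⁰/6.022×10²³ = 2.366×10⁻⁴ mol.
Fraction absorbed: 1 − 10^(−1.04) = 0.9088.
Photons absorbed: 0.9088 × 2.366×10⁻⁴ = 2.150×10⁻⁴ mol.
Product: Φ × n_abs = 0.175 × 2.150×10⁻⁴ = 3.763×10⁻⁵ mol.

3.8×10⁻⁵ mol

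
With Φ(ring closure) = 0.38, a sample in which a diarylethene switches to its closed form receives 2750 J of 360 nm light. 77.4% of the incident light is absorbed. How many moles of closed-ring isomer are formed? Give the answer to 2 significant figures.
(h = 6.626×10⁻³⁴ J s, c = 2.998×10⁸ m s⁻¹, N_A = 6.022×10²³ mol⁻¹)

0.0024 mol

Photon energy at 360 nm: hc/λ = (6.626×10⁻³⁴)(2.998×10⁸)/(360×10⁻⁹) = 5.518×10⁻¹⁹ J.
Photons incident: 2750 / 5.518×10⁻¹⁹ = 4.984×10²¹, i.e. 4.984×10²¹/6.022×10²³ = 0.008276 mol.
Photons absorbed: 0.774 × 0.008276 = 0.006406 mol.
Product: Φ × n_abs = 0.38 × 0.006406 = 0.002434 mol.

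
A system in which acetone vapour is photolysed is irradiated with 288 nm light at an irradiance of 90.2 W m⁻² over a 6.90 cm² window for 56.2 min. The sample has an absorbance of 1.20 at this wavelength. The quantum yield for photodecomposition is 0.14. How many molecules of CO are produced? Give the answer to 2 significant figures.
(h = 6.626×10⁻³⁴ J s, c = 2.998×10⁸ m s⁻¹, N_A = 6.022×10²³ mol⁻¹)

Photon energy at 288 nm: hc/λ = (6.626×10⁻³⁴)(2.998×10⁸)/(288×10⁻⁹) = 6.897×10⁻¹⁹ J.
Energy delivered: (90.2 W m⁻²)(6.90×10⁻⁴ m²)(3372 s) = 209.9 J.
Photons incident: 209.9 / 6.897×10⁻¹⁹ = 3.043×10²⁰, i.e. 3.043×10²⁰/6.022×10²³ = 5.053×10⁻⁴ mol.
Fraction absorbed: 1 − 10^(−1.20) = 0.9369.
Photons absorbed: 0.9369 × 5.053×10⁻⁴ = 4.734×10⁻⁴ mol.
Product: Φ × n_abs = 0.14 × 4.734×10⁻⁴ = 6.628×10⁻⁵ mol.
As a count: 6.628×10⁻⁵ × 6.022×10²³ = 4.0×10¹⁹.

4.0×10¹⁹ molecules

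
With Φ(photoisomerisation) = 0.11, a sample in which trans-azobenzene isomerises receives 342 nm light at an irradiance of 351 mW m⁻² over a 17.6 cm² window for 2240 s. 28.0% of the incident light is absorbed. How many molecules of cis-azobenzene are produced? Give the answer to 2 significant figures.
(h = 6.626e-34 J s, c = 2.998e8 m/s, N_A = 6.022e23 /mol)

Photon energy at 342 nm: hc/λ = (6.626e-34)(2.998e8)/(342e-9) = 5.808e-19 J.
Energy delivered: (351 mW m⁻²)(17.6e-4 m²)(2240 s) = 1.384 J.
Photons incident: 1.384 / 5.808e-19 = 2.383e18, i.e. 2.383e18/6.022e23 = 3.957e-6 mol.
Photons absorbed: 0.280 × 3.957e-6 = 1.108e-6 mol.
Product: Φ × n_abs = 0.11 × 1.108e-6 = 1.219e-7 mol.
As a count: 1.219e-7 × 6.022e23 = 7.3e16.

7.3e16 molecules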